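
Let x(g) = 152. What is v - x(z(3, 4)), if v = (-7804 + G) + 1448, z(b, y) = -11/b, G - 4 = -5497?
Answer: -12001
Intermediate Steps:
G = -5493 (G = 4 - 5497 = -5493)
v = -11849 (v = (-7804 - 5493) + 1448 = -13297 + 1448 = -11849)
v - x(z(3, 4)) = -11849 - 1*152 = -11849 - 152 = -12001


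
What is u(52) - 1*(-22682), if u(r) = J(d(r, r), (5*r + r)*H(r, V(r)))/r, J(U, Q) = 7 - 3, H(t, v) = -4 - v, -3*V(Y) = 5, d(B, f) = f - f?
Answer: 294867/13 ≈ 22682.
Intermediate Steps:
d(B, f) = 0
V(Y) = -5/3 (V(Y) = -⅓*5 = -5/3)
J(U, Q) = 4
u(r) = 4/r
u(52) - 1*(-22682) = 4/52 - 1*(-22682) = 4*(1/52) + 22682 = 1/13 + 22682 = 294867/13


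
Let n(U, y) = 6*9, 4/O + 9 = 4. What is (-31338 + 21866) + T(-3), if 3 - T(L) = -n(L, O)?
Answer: -9415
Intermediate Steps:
O = -⅘ (O = 4/(-9 + 4) = 4/(-5) = 4*(-⅕) = -⅘ ≈ -0.80000)
n(U, y) = 54
T(L) = 57 (T(L) = 3 - (-1)*54 = 3 - 1*(-54) = 3 + 54 = 57)
(-31338 + 21866) + T(-3) = (-31338 + 21866) + 57 = -9472 + 57 = -9415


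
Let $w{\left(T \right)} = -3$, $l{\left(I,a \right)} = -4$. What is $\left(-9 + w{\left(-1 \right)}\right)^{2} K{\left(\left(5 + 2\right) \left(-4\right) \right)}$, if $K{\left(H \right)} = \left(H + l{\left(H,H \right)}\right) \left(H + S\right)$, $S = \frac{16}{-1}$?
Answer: $202752$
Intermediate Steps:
$S = -16$ ($S = 16 \left(-1\right) = -16$)
$K{\left(H \right)} = \left(-16 + H\right) \left(-4 + H\right)$ ($K{\left(H \right)} = \left(H - 4\right) \left(H - 16\right) = \left(-4 + H\right) \left(-16 + H\right) = \left(-16 + H\right) \left(-4 + H\right)$)
$\left(-9 + w{\left(-1 \right)}\right)^{2} K{\left(\left(5 + 2\right) \left(-4\right) \right)} = \left(-9 - 3\right)^{2} \left(64 + \left(\left(5 + 2\right) \left(-4\right)\right)^{2} - 20 \left(5 + 2\right) \left(-4\right)\right) = \left(-12\right)^{2} \left(64 + \left(7 \left(-4\right)\right)^{2} - 20 \cdot 7 \left(-4\right)\right) = 144 \left(64 + \left(-28\right)^{2} - -560\right) = 144 \left(64 + 784 + 560\right) = 144 \cdot 1408 = 202752$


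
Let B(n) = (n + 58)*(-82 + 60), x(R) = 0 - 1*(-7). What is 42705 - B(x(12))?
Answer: 44135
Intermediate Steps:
x(R) = 7 (x(R) = 0 + 7 = 7)
B(n) = -1276 - 22*n (B(n) = (58 + n)*(-22) = -1276 - 22*n)
42705 - B(x(12)) = 42705 - (-1276 - 22*7) = 42705 - (-1276 - 154) = 42705 - 1*(-1430) = 42705 + 1430 = 44135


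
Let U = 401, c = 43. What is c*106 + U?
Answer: 4959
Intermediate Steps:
c*106 + U = 43*106 + 401 = 4558 + 401 = 4959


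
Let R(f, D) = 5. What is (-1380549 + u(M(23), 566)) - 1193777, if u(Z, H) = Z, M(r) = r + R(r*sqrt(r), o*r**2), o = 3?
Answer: -2574298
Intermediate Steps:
M(r) = 5 + r (M(r) = r + 5 = 5 + r)
(-1380549 + u(M(23), 566)) - 1193777 = (-1380549 + (5 + 23)) - 1193777 = (-1380549 + 28) - 1193777 = -1380521 - 1193777 = -2574298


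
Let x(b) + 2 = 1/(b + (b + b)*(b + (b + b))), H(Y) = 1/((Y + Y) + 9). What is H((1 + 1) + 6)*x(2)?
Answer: -51/650 ≈ -0.078462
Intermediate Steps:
H(Y) = 1/(9 + 2*Y) (H(Y) = 1/(2*Y + 9) = 1/(9 + 2*Y))
x(b) = -2 + 1/(b + 6*b²) (x(b) = -2 + 1/(b + (b + b)*(b + (b + b))) = -2 + 1/(b + (2*b)*(b + 2*b)) = -2 + 1/(b + (2*b)*(3*b)) = -2 + 1/(b + 6*b²))
H((1 + 1) + 6)*x(2) = ((1 - 12*2² - 2*2)/(2*(1 + 6*2)))/(9 + 2*((1 + 1) + 6)) = ((1 - 12*4 - 4)/(2*(1 + 12)))/(9 + 2*(2 + 6)) = ((½)*(1 - 48 - 4)/13)/(9 + 2*8) = ((½)*(1/13)*(-51))/(9 + 16) = -51/26/25 = (1/25)*(-51/26) = -51/650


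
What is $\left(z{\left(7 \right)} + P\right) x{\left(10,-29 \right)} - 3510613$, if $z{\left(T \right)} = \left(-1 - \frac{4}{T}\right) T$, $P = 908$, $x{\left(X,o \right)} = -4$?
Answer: $-3514201$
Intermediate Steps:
$z{\left(T \right)} = T \left(-1 - \frac{4}{T}\right)$
$\left(z{\left(7 \right)} + P\right) x{\left(10,-29 \right)} - 3510613 = \left(\left(-4 - 7\right) + 908\right) \left(-4\right) - 3510613 = \left(-11 + 908\right) \left(-4\right) - 3510613 = 897 \left(-4\right) - 3510613 = -3588 - 3510613 = -3514201$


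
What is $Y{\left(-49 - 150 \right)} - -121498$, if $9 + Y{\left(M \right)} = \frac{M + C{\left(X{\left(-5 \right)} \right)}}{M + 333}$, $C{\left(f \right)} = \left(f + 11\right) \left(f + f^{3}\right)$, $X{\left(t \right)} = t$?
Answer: $\frac{16278547}{134} \approx 1.2148 \cdot 10^{5}$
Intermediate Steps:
$C{\left(f \right)} = \left(11 + f\right) \left(f + f^{3}\right)$
$Y{\left(M \right)} = -9 + \frac{-780 + M}{333 + M}$ ($Y{\left(M \right)} = -9 + \frac{M - 5 \left(11 - 5 + \left(-5\right)^{3} + 11 \left(-5\right)^{2}\right)}{M + 333} = -9 + \frac{M - 5 \left(11 - 5 - 125 + 11 \cdot 25\right)}{333 + M} = -9 + \frac{M - 5 \left(11 - 5 - 125 + 275\right)}{333 + M} = -9 + \frac{M - 780}{333 + M} = -9 + \frac{-780 + M}{333 + M}$)
$Y{\left(-49 - 150 \right)} - -121498 = \frac{-3777 - 8 \left(-49 - 150\right)}{333 - 199} - -121498 = \frac{-3777 - -1592}{333 - 199} + 121498 = \frac{-3777 + 1592}{134} + 121498 = \frac{1}{134} \left(-2185\right) + 121498 = - \frac{2185}{134} + 121498 = \frac{16278547}{134}$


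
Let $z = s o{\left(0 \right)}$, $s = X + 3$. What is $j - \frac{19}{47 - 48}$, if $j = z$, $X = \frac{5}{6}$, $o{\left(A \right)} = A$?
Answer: $19$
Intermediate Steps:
$X = \frac{5}{6}$ ($X = 5 \cdot \frac{1}{6} = \frac{5}{6} \approx 0.83333$)
$s = \frac{23}{6}$ ($s = \frac{5}{6} + 3 = \frac{23}{6} \approx 3.8333$)
$z = 0$ ($z = \frac{23}{6} \cdot 0 = 0$)
$j = 0$
$j - \frac{19}{47 - 48} = 0 - \frac{19}{47 - 48} = 0 - \frac{19}{-1} = 0 - -19 = 0 + 19 = 19$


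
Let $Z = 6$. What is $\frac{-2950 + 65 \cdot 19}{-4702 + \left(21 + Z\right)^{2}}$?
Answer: $\frac{1715}{3973} \approx 0.43166$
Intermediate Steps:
$\frac{-2950 + 65 \cdot 19}{-4702 + \left(21 + Z\right)^{2}} = \frac{-2950 + 65 \cdot 19}{-4702 + \left(21 + 6\right)^{2}} = \frac{-2950 + 1235}{-4702 + 27^{2}} = - \frac{1715}{-4702 + 729} = - \frac{1715}{-3973} = \left(-1715\right) \left(- \frac{1}{3973}\right) = \frac{1715}{3973}$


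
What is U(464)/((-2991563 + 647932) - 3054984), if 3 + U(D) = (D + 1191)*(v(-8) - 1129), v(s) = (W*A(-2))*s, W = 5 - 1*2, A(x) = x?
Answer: 1789058/5398615 ≈ 0.33139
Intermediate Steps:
W = 3 (W = 5 - 2 = 3)
v(s) = -6*s (v(s) = (3*(-2))*s = -6*s)
U(D) = -1287474 - 1081*D (U(D) = -3 + (D + 1191)*(-6*(-8) - 1129) = -3 + (1191 + D)*(48 - 1129) = -3 + (1191 + D)*(-1081) = -3 + (-1287471 - 1081*D) = -1287474 - 1081*D)
U(464)/((-2991563 + 647932) - 3054984) = (-1287474 - 1081*464)/((-2991563 + 647932) - 3054984) = (-1287474 - 501584)/(-2343631 - 3054984) = -1789058/(-5398615) = -1789058*(-1/5398615) = 1789058/5398615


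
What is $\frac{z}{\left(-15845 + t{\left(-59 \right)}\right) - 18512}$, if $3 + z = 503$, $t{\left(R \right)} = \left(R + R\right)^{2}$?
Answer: $- \frac{500}{20433} \approx -0.02447$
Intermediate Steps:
$t{\left(R \right)} = 4 R^{2}$ ($t{\left(R \right)} = \left(2 R\right)^{2} = 4 R^{2}$)
$z = 500$ ($z = -3 + 503 = 500$)
$\frac{z}{\left(-15845 + t{\left(-59 \right)}\right) - 18512} = \frac{500}{\left(-15845 + 4 \left(-59\right)^{2}\right) - 18512} = \frac{500}{\left(-15845 + 4 \cdot 3481\right) - 18512} = \frac{500}{\left(-15845 + 13924\right) - 18512} = \frac{500}{-1921 - 18512} = \frac{500}{-20433} = 500 \left(- \frac{1}{20433}\right) = - \frac{500}{20433}$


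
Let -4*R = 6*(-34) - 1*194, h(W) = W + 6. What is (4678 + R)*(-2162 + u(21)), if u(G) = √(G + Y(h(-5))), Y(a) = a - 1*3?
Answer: -10328955 + 9555*√19/2 ≈ -1.0308e+7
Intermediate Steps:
h(W) = 6 + W
Y(a) = -3 + a (Y(a) = a - 3 = -3 + a)
u(G) = √(-2 + G) (u(G) = √(G + (-3 + (6 - 5))) = √(G + (-3 + 1)) = √(G - 2) = √(-2 + G))
R = 199/2 (R = -(6*(-34) - 1*194)/4 = -(-204 - 194)/4 = -¼*(-398) = 199/2 ≈ 99.500)
(4678 + R)*(-2162 + u(21)) = (4678 + 199/2)*(-2162 + √(-2 + 21)) = 9555*(-2162 + √19)/2 = -10328955 + 9555*√19/2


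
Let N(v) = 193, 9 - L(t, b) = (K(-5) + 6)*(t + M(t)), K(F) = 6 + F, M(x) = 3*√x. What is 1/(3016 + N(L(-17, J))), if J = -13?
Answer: 1/3209 ≈ 0.00031162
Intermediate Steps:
L(t, b) = 9 - 21*√t - 7*t (L(t, b) = 9 - ((6 - 5) + 6)*(t + 3*√t) = 9 - (1 + 6)*(t + 3*√t) = 9 - 7*(t + 3*√t) = 9 - (7*t + 21*√t) = 9 + (-21*√t - 7*t) = 9 - 21*√t - 7*t)
1/(3016 + N(L(-17, J))) = 1/(3016 + 193) = 1/3209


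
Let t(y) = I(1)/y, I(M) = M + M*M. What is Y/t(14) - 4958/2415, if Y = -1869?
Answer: -31600403/2415 ≈ -13085.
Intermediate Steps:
I(M) = M + M²
t(y) = 2/y (t(y) = (1*(1 + 1))/y = (1*2)/y = 2/y)
Y/t(14) - 4958/2415 = -1869/(2/14) - 4958/2415 = -1869/(2*(1/14)) - 4958*1/2415 = -1869/⅐ - 4958/2415 = -1869*7 - 4958/2415 = -13083 - 4958/2415 = -31600403/2415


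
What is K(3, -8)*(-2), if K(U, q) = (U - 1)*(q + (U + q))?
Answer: 52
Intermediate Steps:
K(U, q) = (-1 + U)*(U + 2*q)
K(3, -8)*(-2) = (3² - 1*3 - 2*(-8) + 2*3*(-8))*(-2) = (9 - 3 + 16 - 48)*(-2) = -26*(-2) = 52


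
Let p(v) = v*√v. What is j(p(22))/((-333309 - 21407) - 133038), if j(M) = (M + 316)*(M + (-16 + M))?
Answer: -8120/243877 - 6776*√22/243877 ≈ -0.16362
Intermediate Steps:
p(v) = v^(3/2)
j(M) = (-16 + 2*M)*(316 + M) (j(M) = (316 + M)*(-16 + 2*M) = (-16 + 2*M)*(316 + M))
j(p(22))/((-333309 - 21407) - 133038) = (-5056 + 2*(22^(3/2))² + 616*22^(3/2))/((-333309 - 21407) - 133038) = (-5056 + 2*(22*√22)² + 616*(22*√22))/(-354716 - 133038) = (-5056 + 2*10648 + 13552*√22)/(-487754) = (-5056 + 21296 + 13552*√22)*(-1/487754) = (16240 + 13552*√22)*(-1/487754) = -8120/243877 - 6776*√22/243877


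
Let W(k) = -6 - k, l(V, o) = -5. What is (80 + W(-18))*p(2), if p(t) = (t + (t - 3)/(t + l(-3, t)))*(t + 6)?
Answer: 5152/3 ≈ 1717.3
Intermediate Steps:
p(t) = (6 + t)*(t + (-3 + t)/(-5 + t)) (p(t) = (t + (t - 3)/(t - 5))*(t + 6) = (t + (-3 + t)/(-5 + t))*(6 + t) = (6 + t)*(t + (-3 + t)/(-5 + t)))
(80 + W(-18))*p(2) = (80 + (-6 - 1*(-18)))*((-18 + 2³ - 27*2 + 2*2²)/(-5 + 2)) = (80 + (-6 + 18))*((-18 + 8 - 54 + 2*4)/(-3)) = (80 + 12)*(-(-18 + 8 - 54 + 8)/3) = 92*(-⅓*(-56)) = 92*(56/3) = 5152/3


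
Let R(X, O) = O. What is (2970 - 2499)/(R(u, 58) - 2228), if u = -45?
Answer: -471/2170 ≈ -0.21705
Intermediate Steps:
(2970 - 2499)/(R(u, 58) - 2228) = (2970 - 2499)/(58 - 2228) = 471/(-2170) = 471*(-1/2170) = -471/2170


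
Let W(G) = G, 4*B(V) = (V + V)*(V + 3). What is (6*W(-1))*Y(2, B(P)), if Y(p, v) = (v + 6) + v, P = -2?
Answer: -24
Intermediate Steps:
B(V) = V*(3 + V)/2 (B(V) = ((V + V)*(V + 3))/4 = ((2*V)*(3 + V))/4 = (2*V*(3 + V))/4 = V*(3 + V)/2)
Y(p, v) = 6 + 2*v (Y(p, v) = (6 + v) + v = 6 + 2*v)
(6*W(-1))*Y(2, B(P)) = (6*(-1))*(6 + 2*((½)*(-2)*(3 - 2))) = -6*(6 + 2*((½)*(-2)*1)) = -6*(6 + 2*(-1)) = -6*(6 - 2) = -6*4 = -24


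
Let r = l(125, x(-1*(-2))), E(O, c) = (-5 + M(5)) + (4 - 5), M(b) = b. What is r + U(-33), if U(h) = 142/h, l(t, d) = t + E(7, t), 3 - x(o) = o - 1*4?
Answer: 3950/33 ≈ 119.70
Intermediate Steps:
x(o) = 7 - o (x(o) = 3 - (o - 1*4) = 3 - (o - 4) = 3 - (-4 + o) = 3 + (4 - o) = 7 - o)
E(O, c) = -1 (E(O, c) = (-5 + 5) + (4 - 5) = 0 - 1 = -1)
l(t, d) = -1 + t (l(t, d) = t - 1 = -1 + t)
r = 124 (r = -1 + 125 = 124)
r + U(-33) = 124 + 142/(-33) = 124 + 142*(-1/33) = 124 - 142/33 = 3950/33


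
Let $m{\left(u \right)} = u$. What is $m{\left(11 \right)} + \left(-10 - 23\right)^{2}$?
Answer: $1100$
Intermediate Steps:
$m{\left(11 \right)} + \left(-10 - 23\right)^{2} = 11 + \left(-10 - 23\right)^{2} = 11 + \left(-33\right)^{2} = 11 + 1089 = 1100$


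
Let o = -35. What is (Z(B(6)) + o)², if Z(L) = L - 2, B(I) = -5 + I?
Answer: 1296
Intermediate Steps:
Z(L) = -2 + L
(Z(B(6)) + o)² = ((-2 + (-5 + 6)) - 35)² = ((-2 + 1) - 35)² = (-1 - 35)² = (-36)² = 1296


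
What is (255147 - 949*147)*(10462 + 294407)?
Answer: 35256270636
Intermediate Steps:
(255147 - 949*147)*(10462 + 294407) = (255147 - 139503)*304869 = 115644*304869 = 35256270636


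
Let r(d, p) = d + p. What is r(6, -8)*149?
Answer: -298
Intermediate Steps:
r(6, -8)*149 = (6 - 8)*149 = -2*149 = -298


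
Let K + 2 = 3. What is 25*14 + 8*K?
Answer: 358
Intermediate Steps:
K = 1 (K = -2 + 3 = 1)
25*14 + 8*K = 25*14 + 8*1 = 350 + 8 = 358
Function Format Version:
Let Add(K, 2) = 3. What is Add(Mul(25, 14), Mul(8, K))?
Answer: 358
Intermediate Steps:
K = 1 (K = Add(-2, 3) = 1)
Add(Mul(25, 14), Mul(8, K)) = Add(Mul(25, 14), Mul(8, 1)) = Add(350, 8) = 358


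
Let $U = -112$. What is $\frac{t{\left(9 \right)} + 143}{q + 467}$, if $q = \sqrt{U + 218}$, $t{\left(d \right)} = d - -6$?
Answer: $\frac{73786}{217983} - \frac{158 \sqrt{106}}{217983} \approx 0.33103$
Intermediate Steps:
$t{\left(d \right)} = 6 + d$ ($t{\left(d \right)} = d + 6 = 6 + d$)
$q = \sqrt{106}$ ($q = \sqrt{-112 + 218} = \sqrt{106} \approx 10.296$)
$\frac{t{\left(9 \right)} + 143}{q + 467} = \frac{\left(6 + 9\right) + 143}{\sqrt{106} + 467} = \frac{15 + 143}{467 + \sqrt{106}} = \frac{158}{467 + \sqrt{106}}$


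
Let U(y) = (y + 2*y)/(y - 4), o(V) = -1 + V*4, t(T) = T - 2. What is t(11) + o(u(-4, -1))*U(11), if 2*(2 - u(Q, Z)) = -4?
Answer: 558/7 ≈ 79.714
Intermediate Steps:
u(Q, Z) = 4 (u(Q, Z) = 2 - ½*(-4) = 2 + 2 = 4)
t(T) = -2 + T
o(V) = -1 + 4*V
U(y) = 3*y/(-4 + y) (U(y) = (3*y)/(-4 + y) = 3*y/(-4 + y))
t(11) + o(u(-4, -1))*U(11) = (-2 + 11) + (-1 + 4*4)*(3*11/(-4 + 11)) = 9 + (-1 + 16)*(3*11/7) = 9 + 15*(3*11*(⅐)) = 9 + 15*(33/7) = 9 + 495/7 = 558/7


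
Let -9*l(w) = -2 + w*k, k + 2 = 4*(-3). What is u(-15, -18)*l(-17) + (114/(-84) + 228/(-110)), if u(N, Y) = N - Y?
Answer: -189643/2310 ≈ -82.097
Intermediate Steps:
k = -14 (k = -2 + 4*(-3) = -2 - 12 = -14)
l(w) = 2/9 + 14*w/9 (l(w) = -(-2 + w*(-14))/9 = -(-2 - 14*w)/9 = 2/9 + 14*w/9)
u(-15, -18)*l(-17) + (114/(-84) + 228/(-110)) = (-15 - 1*(-18))*(2/9 + (14/9)*(-17)) + (114/(-84) + 228/(-110)) = (-15 + 18)*(2/9 - 238/9) + (114*(-1/84) + 228*(-1/110)) = 3*(-236/9) + (-19/14 - 114/55) = -236/3 - 2641/770 = -189643/2310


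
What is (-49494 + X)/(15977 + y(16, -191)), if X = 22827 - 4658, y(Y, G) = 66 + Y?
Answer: -31325/16059 ≈ -1.9506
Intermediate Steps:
X = 18169
(-49494 + X)/(15977 + y(16, -191)) = (-49494 + 18169)/(15977 + (66 + 16)) = -31325/(15977 + 82) = -31325/16059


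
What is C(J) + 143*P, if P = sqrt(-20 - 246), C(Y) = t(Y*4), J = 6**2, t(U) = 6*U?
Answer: 864 + 143*I*sqrt(266) ≈ 864.0 + 2332.3*I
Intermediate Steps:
J = 36
C(Y) = 24*Y (C(Y) = 6*(Y*4) = 6*(4*Y) = 24*Y)
P = I*sqrt(266) (P = sqrt(-266) = I*sqrt(266) ≈ 16.31*I)
C(J) + 143*P = 24*36 + 143*(I*sqrt(266)) = 864 + 143*I*sqrt(266)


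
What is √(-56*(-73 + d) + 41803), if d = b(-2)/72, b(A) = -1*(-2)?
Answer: √413005/3 ≈ 214.22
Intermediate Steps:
b(A) = 2
d = 1/36 (d = 2/72 = 2*(1/72) = 1/36 ≈ 0.027778)
√(-56*(-73 + d) + 41803) = √(-56*(-73 + 1/36) + 41803) = √(-56*(-2627/36) + 41803) = √(36778/9 + 41803) = √(413005/9) = √413005/3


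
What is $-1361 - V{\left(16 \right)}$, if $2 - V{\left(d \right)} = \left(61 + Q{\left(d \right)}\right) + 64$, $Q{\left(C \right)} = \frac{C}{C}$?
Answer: $-1237$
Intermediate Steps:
$Q{\left(C \right)} = 1$
$V{\left(d \right)} = -124$ ($V{\left(d \right)} = 2 - \left(\left(61 + 1\right) + 64\right) = 2 - \left(62 + 64\right) = 2 - 126 = -124$)
$-1361 - V{\left(16 \right)} = -1361 - -124 = -1361 + 124 = -1237$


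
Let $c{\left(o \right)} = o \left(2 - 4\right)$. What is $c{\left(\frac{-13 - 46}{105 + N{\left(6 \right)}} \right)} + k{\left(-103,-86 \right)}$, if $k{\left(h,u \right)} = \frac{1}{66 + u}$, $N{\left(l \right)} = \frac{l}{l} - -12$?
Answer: $\frac{19}{20} \approx 0.95$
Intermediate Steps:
$N{\left(l \right)} = 13$ ($N{\left(l \right)} = 1 + 12 = 13$)
$c{\left(o \right)} = - 2 o$ ($c{\left(o \right)} = o \left(-2\right) = - 2 o$)
$c{\left(\frac{-13 - 46}{105 + N{\left(6 \right)}} \right)} + k{\left(-103,-86 \right)} = - 2 \frac{-13 - 46}{105 + 13} + \frac{1}{66 - 86} = - 2 \left(- \frac{59}{118}\right) + \frac{1}{-20} = - 2 \left(\left(-59\right) \frac{1}{118}\right) - \frac{1}{20} = \left(-2\right) \left(- \frac{1}{2}\right) - \frac{1}{20} = 1 - \frac{1}{20} = \frac{19}{20}$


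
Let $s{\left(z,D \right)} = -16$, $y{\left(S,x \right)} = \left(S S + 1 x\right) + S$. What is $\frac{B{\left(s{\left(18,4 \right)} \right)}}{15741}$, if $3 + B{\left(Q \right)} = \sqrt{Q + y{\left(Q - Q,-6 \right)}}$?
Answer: $- \frac{1}{5247} + \frac{i \sqrt{22}}{15741} \approx -0.00019059 + 0.00029797 i$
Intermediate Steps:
$y{\left(S,x \right)} = S + x + S^{2}$ ($y{\left(S,x \right)} = \left(S^{2} + x\right) + S = \left(x + S^{2}\right) + S = S + x + S^{2}$)
$B{\left(Q \right)} = -3 + \sqrt{-6 + Q}$ ($B{\left(Q \right)} = -3 + \sqrt{Q + \left(\left(Q - Q\right) - 6 + \left(Q - Q\right)^{2}\right)} = -3 + \sqrt{Q + \left(0 - 6 + 0^{2}\right)} = -3 + \sqrt{Q + \left(0 - 6 + 0\right)} = -3 + \sqrt{Q - 6} = -3 + \sqrt{-6 + Q}$)
$\frac{B{\left(s{\left(18,4 \right)} \right)}}{15741} = \frac{-3 + \sqrt{-6 - 16}}{15741} = \left(-3 + \sqrt{-22}\right) \frac{1}{15741} = \left(-3 + i \sqrt{22}\right) \frac{1}{15741} = - \frac{1}{5247} + \frac{i \sqrt{22}}{15741}$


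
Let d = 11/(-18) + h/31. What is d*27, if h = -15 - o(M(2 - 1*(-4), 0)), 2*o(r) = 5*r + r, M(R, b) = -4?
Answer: -1185/62 ≈ -19.113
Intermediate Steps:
o(r) = 3*r (o(r) = (5*r + r)/2 = (6*r)/2 = 3*r)
h = -3 (h = -15 - 3*(-4) = -15 - 1*(-12) = -15 + 12 = -3)
d = -395/558 (d = 11/(-18) - 3/31 = 11*(-1/18) - 3*1/31 = -11/18 - 3/31 = -395/558 ≈ -0.70789)
d*27 = -395/558*27 = -1185/62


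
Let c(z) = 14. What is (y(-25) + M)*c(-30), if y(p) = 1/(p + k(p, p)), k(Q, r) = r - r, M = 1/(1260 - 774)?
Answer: -3227/6075 ≈ -0.53119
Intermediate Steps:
M = 1/486 ≈ 0.0020576
k(Q, r) = 0
y(p) = 1/p (y(p) = 1/(p + 0) = 1/p)
(y(-25) + M)*c(-30) = (1/(-25) + 1/486)*14 = (-1/25 + 1/486)*14 = -461/12150*14 = -3227/6075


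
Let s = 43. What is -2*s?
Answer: -86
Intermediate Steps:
-2*s = -2*43 = -1*86 = -86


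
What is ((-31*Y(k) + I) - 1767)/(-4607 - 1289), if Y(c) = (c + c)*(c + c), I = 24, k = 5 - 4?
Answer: 1867/5896 ≈ 0.31666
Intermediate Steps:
k = 1
Y(c) = 4*c² (Y(c) = (2*c)*(2*c) = 4*c²)
((-31*Y(k) + I) - 1767)/(-4607 - 1289) = ((-124*1² + 24) - 1767)/(-4607 - 1289) = ((-124 + 24) - 1767)/(-5896) = ((-31*4 + 24) - 1767)*(-1/5896) = ((-124 + 24) - 1767)*(-1/5896) = (-100 - 1767)*(-1/5896) = -1867*(-1/5896) = 1867/5896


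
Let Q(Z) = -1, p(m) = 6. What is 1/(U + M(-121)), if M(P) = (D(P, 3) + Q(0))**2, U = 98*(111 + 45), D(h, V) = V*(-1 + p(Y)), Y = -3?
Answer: 1/15484 ≈ 6.4583e-5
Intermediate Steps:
D(h, V) = 5*V (D(h, V) = V*(-1 + 6) = V*5 = 5*V)
U = 15288 (U = 98*156 = 15288)
M(P) = 196 (M(P) = (5*3 - 1)**2 = (15 - 1)**2 = 14**2 = 196)
1/(U + M(-121)) = 1/(15288 + 196) = 1/15484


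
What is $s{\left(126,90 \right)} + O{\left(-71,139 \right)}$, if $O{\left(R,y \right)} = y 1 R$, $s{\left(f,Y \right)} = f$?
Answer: $-9743$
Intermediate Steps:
$O{\left(R,y \right)} = R y$ ($O{\left(R,y \right)} = y R = R y$)
$s{\left(126,90 \right)} + O{\left(-71,139 \right)} = 126 - 9869 = -9743$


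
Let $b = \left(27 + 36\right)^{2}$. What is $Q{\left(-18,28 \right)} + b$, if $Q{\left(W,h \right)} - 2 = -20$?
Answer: $3951$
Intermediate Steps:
$Q{\left(W,h \right)} = -18$ ($Q{\left(W,h \right)} = 2 - 20 = -18$)
$b = 3969$ ($b = 63^{2} = 3969$)
$Q{\left(-18,28 \right)} + b = -18 + 3969 = 3951$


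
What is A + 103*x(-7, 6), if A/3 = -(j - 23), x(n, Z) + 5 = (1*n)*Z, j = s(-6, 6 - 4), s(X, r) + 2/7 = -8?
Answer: -33230/7 ≈ -4747.1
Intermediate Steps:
s(X, r) = -58/7 (s(X, r) = -2/7 - 8 = -58/7)
j = -58/7 ≈ -8.2857
x(n, Z) = -5 + Z*n (x(n, Z) = -5 + (1*n)*Z = -5 + n*Z = -5 + Z*n)
A = 657/7 (A = 3*(-(-58/7 - 23)) = 3*(-1*(-219/7)) = 3*(219/7) = 657/7 ≈ 93.857)
A + 103*x(-7, 6) = 657/7 + 103*(-5 + 6*(-7)) = 657/7 + 103*(-5 - 42) = 657/7 + 103*(-47) = 657/7 - 4841 = -33230/7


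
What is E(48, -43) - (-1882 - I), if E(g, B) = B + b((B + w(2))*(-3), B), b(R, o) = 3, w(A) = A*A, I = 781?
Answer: 2623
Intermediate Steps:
w(A) = A**2
E(g, B) = 3 + B (E(g, B) = B + 3 = 3 + B)
E(48, -43) - (-1882 - I) = (3 - 43) - (-1882 - 1*781) = -40 - (-1882 - 781) = -40 - 1*(-2663) = -40 + 2663 = 2623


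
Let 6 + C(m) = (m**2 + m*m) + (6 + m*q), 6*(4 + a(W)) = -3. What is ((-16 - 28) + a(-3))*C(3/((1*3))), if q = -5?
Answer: 291/2 ≈ 145.50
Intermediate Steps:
a(W) = -9/2 (a(W) = -4 + (1/6)*(-3) = -4 - 1/2 = -9/2)
C(m) = -5*m + 2*m**2 (C(m) = -6 + ((m**2 + m*m) + (6 + m*(-5))) = -6 + ((m**2 + m**2) + (6 - 5*m)) = -6 + (2*m**2 + (6 - 5*m)) = -6 + (6 - 5*m + 2*m**2) = -5*m + 2*m**2)
((-16 - 28) + a(-3))*C(3/((1*3))) = ((-16 - 28) - 9/2)*((3/((1*3)))*(-5 + 2*(3/((1*3))))) = (-44 - 9/2)*((3/3)*(-5 + 2*(3/3))) = -97*3*(1/3)*(-5 + 2*(3*(1/3)))/2 = -97*(-5 + 2*1)/2 = -97*(-5 + 2)/2 = -97*(-3)/2 = -97/2*(-3) = 291/2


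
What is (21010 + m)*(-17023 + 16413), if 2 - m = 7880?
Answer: -8010520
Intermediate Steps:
m = -7878 (m = 2 - 1*7880 = 2 - 7880 = -7878)
(21010 + m)*(-17023 + 16413) = (21010 - 7878)*(-17023 + 16413) = 13132*(-610) = -8010520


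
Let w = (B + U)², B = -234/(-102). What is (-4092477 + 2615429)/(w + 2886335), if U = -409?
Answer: -426866872/881954211 ≈ -0.48400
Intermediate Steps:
B = 39/17 (B = -234*(-1/102) = 39/17 ≈ 2.2941)
w = 47803396/289 (w = (39/17 - 409)² = (-6914/17)² = 47803396/289 ≈ 1.6541e+5)
(-4092477 + 2615429)/(w + 2886335) = (-4092477 + 2615429)/(47803396/289 + 2886335) = -1477048/881954211/289 = -1477048*289/881954211 = -426866872/881954211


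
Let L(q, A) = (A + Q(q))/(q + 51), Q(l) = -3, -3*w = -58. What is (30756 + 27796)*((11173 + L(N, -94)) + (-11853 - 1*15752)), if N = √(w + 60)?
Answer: -428197392376/445 + 5679544*√714/7565 ≈ -9.6222e+8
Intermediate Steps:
w = 58/3 (w = -⅓*(-58) = 58/3 ≈ 19.333)
N = √714/3 (N = √(58/3 + 60) = √(238/3) = √714/3 ≈ 8.9069)
L(q, A) = (-3 + A)/(51 + q) (L(q, A) = (A - 3)/(q + 51) = (-3 + A)/(51 + q))
(30756 + 27796)*((11173 + L(N, -94)) + (-11853 - 1*15752)) = (30756 + 27796)*((11173 + (-3 - 94)/(51 + √714/3)) + (-11853 - 1*15752)) = 58552*((11173 - 97/(51 + √714/3)) + (-11853 - 15752)) = 58552*((11173 - 97/(51 + √714/3)) - 27605) = 58552*(-16432 - 97/(51 + √714/3)) = -962126464 - 5679544/(51 + √714/3)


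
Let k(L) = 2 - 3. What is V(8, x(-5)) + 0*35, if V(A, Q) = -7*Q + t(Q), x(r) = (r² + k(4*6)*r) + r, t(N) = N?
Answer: -150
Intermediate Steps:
k(L) = -1
x(r) = r² (x(r) = (r² - r) + r = r²)
V(A, Q) = -6*Q (V(A, Q) = -7*Q + Q = -6*Q)
V(8, x(-5)) + 0*35 = -6*(-5)² + 0*35 = -6*25 + 0 = -150 + 0 = -150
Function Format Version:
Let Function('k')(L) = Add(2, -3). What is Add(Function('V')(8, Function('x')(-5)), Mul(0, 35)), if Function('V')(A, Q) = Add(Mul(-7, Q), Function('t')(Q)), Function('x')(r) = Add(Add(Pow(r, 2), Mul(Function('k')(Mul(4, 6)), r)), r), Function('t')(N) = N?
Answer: -150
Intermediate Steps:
Function('k')(L) = -1
Function('x')(r) = Pow(r, 2) (Function('x')(r) = Add(Add(Pow(r, 2), Mul(-1, r)), r) = Pow(r, 2))
Function('V')(A, Q) = Mul(-6, Q) (Function('V')(A, Q) = Add(Mul(-7, Q), Q) = Mul(-6, Q))
Add(Function('V')(8, Function('x')(-5)), Mul(0, 35)) = Add(Mul(-6, Pow(-5, 2)), Mul(0, 35)) = Add(Mul(-6, 25), 0) = Add(-150, 0) = -150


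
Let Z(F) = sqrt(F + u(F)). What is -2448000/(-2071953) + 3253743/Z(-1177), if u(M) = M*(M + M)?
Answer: 272000/230217 + 3253743*sqrt(2769481)/2769481 ≈ 1956.3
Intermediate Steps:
u(M) = 2*M**2 (u(M) = M*(2*M) = 2*M**2)
Z(F) = sqrt(F + 2*F**2)
-2448000/(-2071953) + 3253743/Z(-1177) = -2448000/(-2071953) + 3253743/(sqrt(-1177*(1 + 2*(-1177)))) = -2448000*(-1/2071953) + 3253743/(sqrt(-1177*(1 - 2354))) = 272000/230217 + 3253743/(sqrt(-1177*(-2353))) = 272000/230217 + 3253743/(sqrt(2769481)) = 272000/230217 + 3253743*(sqrt(2769481)/2769481) = 272000/230217 + 3253743*sqrt(2769481)/2769481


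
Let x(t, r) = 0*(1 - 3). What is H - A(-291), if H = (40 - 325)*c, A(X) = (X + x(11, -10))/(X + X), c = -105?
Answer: 59849/2 ≈ 29925.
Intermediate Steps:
x(t, r) = 0 (x(t, r) = 0*(-2) = 0)
A(X) = ½ (A(X) = (X + 0)/(X + X) = X/((2*X)) = X*(1/(2*X)) = ½)
H = 29925 (H = (40 - 325)*(-105) = -285*(-105) = 29925)
H - A(-291) = 29925 - 1*½ = 29925 - ½ = 59849/2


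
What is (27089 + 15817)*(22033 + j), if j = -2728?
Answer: 828300330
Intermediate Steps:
(27089 + 15817)*(22033 + j) = (27089 + 15817)*(22033 - 2728) = 42906*19305 = 828300330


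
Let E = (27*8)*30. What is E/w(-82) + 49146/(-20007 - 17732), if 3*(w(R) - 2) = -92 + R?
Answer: -30912612/264173 ≈ -117.02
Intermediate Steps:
w(R) = -86/3 + R/3 (w(R) = 2 + (-92 + R)/3 = 2 + (-92/3 + R/3) = -86/3 + R/3)
E = 6480 (E = 216*30 = 6480)
E/w(-82) + 49146/(-20007 - 17732) = 6480/(-86/3 + (⅓)*(-82)) + 49146/(-20007 - 17732) = 6480/(-86/3 - 82/3) + 49146/(-37739) = 6480/(-56) + 49146*(-1/37739) = 6480*(-1/56) - 49146/37739 = -810/7 - 49146/37739 = -30912612/264173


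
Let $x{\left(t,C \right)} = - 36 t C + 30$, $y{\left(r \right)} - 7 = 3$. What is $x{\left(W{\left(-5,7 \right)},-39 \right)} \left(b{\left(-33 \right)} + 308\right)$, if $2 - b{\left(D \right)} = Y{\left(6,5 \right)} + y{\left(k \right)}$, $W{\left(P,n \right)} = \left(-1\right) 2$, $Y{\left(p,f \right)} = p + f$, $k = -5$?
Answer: $-802842$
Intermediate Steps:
$y{\left(r \right)} = 10$ ($y{\left(r \right)} = 7 + 3 = 10$)
$Y{\left(p,f \right)} = f + p$
$W{\left(P,n \right)} = -2$
$b{\left(D \right)} = -19$ ($b{\left(D \right)} = 2 - \left(\left(5 + 6\right) + 10\right) = 2 - \left(11 + 10\right) = 2 - 21 = -19$)
$x{\left(t,C \right)} = 30 - 36 C t$ ($x{\left(t,C \right)} = - 36 C t + 30 = 30 - 36 C t$)
$x{\left(W{\left(-5,7 \right)},-39 \right)} \left(b{\left(-33 \right)} + 308\right) = \left(30 - \left(-1404\right) \left(-2\right)\right) \left(-19 + 308\right) = \left(30 - 2808\right) 289 = \left(-2778\right) 289 = -802842$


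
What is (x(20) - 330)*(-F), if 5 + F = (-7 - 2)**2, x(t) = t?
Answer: 23560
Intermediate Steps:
F = 76 (F = -5 + (-7 - 2)**2 = -5 + (-9)**2 = -5 + 81 = 76)
(x(20) - 330)*(-F) = (20 - 330)*(-1*76) = -310*(-76) = 23560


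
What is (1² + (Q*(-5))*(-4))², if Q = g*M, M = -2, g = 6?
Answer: 57121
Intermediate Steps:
Q = -12 (Q = 6*(-2) = -12)
(1² + (Q*(-5))*(-4))² = (1² - 12*(-5)*(-4))² = (1 + 60*(-4))² = (1 - 240)² = (-239)² = 57121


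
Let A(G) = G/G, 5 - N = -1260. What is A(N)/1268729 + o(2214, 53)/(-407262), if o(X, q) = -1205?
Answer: 1529225707/516705109998 ≈ 0.0029596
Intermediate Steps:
N = 1265 (N = 5 - 1*(-1260) = 5 + 1260 = 1265)
A(G) = 1
A(N)/1268729 + o(2214, 53)/(-407262) = 1/1268729 - 1205/(-407262) = 1*(1/1268729) - 1205*(-1/407262) = 1/1268729 + 1205/407262 = 1529225707/516705109998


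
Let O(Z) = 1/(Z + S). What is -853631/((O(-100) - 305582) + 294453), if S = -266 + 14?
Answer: 300478112/3917409 ≈ 76.703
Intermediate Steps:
S = -252
O(Z) = 1/(-252 + Z) (O(Z) = 1/(Z - 252) = 1/(-252 + Z))
-853631/((O(-100) - 305582) + 294453) = -853631/((1/(-252 - 100) - 305582) + 294453) = -853631/((1/(-352) - 305582) + 294453) = -853631/((-1/352 - 305582) + 294453) = -853631/(-107564865/352 + 294453) = -853631/(-3917409/352) = -853631*(-352/3917409) = 300478112/3917409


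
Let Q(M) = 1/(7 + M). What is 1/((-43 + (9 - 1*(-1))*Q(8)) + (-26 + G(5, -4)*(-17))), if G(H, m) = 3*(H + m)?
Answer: -3/358 ≈ -0.0083799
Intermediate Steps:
G(H, m) = 3*H + 3*m
1/((-43 + (9 - 1*(-1))*Q(8)) + (-26 + G(5, -4)*(-17))) = 1/((-43 + (9 - 1*(-1))/(7 + 8)) + (-26 + (3*5 + 3*(-4))*(-17))) = 1/((-43 + (9 + 1)/15) + (-26 + (15 - 12)*(-17))) = 1/((-43 + 10*(1/15)) + (-26 + 3*(-17))) = 1/((-43 + ⅔) + (-26 - 51)) = 1/(-127/3 - 77) = 1/(-358/3) = -3/358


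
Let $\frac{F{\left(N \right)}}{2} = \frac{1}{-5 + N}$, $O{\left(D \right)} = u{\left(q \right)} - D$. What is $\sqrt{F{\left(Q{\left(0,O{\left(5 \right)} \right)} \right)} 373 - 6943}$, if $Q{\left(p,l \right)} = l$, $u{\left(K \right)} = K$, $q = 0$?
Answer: $\frac{4 i \sqrt{10965}}{5} \approx 83.771 i$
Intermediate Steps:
$O{\left(D \right)} = - D$ ($O{\left(D \right)} = 0 - D = - D$)
$F{\left(N \right)} = \frac{2}{-5 + N}$
$\sqrt{F{\left(Q{\left(0,O{\left(5 \right)} \right)} \right)} 373 - 6943} = \sqrt{\frac{2}{-5 - 5} \cdot 373 - 6943} = \sqrt{\frac{2}{-10} \cdot 373 - 6943} = \sqrt{2 \left(- \frac{1}{10}\right) 373 - 6943} = \sqrt{\left(- \frac{1}{5}\right) 373 - 6943} = \sqrt{- \frac{373}{5} - 6943} = \sqrt{- \frac{35088}{5}} = \frac{4 i \sqrt{10965}}{5}$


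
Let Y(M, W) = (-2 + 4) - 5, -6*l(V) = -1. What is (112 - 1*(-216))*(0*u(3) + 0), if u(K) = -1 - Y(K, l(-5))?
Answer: 0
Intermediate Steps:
l(V) = 1/6 (l(V) = -1/6*(-1) = 1/6)
Y(M, W) = -3 (Y(M, W) = 2 - 5 = -3)
u(K) = 2 (u(K) = -1 - 1*(-3) = -1 + 3 = 2)
(112 - 1*(-216))*(0*u(3) + 0) = (112 - 1*(-216))*(0*2 + 0) = (112 + 216)*(0 + 0) = 328*0 = 0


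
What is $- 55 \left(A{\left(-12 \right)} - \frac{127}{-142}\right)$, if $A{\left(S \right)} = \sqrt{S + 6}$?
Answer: $- \frac{6985}{142} - 55 i \sqrt{6} \approx -49.19 - 134.72 i$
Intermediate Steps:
$A{\left(S \right)} = \sqrt{6 + S}$
$- 55 \left(A{\left(-12 \right)} - \frac{127}{-142}\right) = - 55 \left(\sqrt{6 - 12} - \frac{127}{-142}\right) = - 55 \left(\sqrt{-6} - - \frac{127}{142}\right) = - 55 \left(i \sqrt{6} + \frac{127}{142}\right) = - 55 \left(\frac{127}{142} + i \sqrt{6}\right) = - \frac{6985}{142} - 55 i \sqrt{6}$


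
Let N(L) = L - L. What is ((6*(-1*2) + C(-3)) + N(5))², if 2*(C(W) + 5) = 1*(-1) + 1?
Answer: 289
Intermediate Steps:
C(W) = -5 (C(W) = -5 + (1*(-1) + 1)/2 = -5 + (-1 + 1)/2 = -5 + (½)*0 = -5 + 0 = -5)
N(L) = 0
((6*(-1*2) + C(-3)) + N(5))² = ((6*(-1*2) - 5) + 0)² = ((6*(-2) - 5) + 0)² = ((-12 - 5) + 0)² = (-17 + 0)² = (-17)² = 289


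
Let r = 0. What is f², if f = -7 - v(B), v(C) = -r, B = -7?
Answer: 49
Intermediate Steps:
v(C) = 0 (v(C) = -1*0 = 0)
f = -7 (f = -7 - 1*0 = -7 + 0 = -7)
f² = (-7)² = 49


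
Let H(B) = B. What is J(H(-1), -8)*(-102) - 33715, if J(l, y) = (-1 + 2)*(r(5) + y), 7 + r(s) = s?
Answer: -32695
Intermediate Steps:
r(s) = -7 + s
J(l, y) = -2 + y (J(l, y) = (-1 + 2)*((-7 + 5) + y) = 1*(-2 + y) = -2 + y)
J(H(-1), -8)*(-102) - 33715 = (-2 - 8)*(-102) - 33715 = -10*(-102) - 33715 = 1020 - 33715 = -32695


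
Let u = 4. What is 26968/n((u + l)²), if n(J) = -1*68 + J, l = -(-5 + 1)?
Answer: -6742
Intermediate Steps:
l = 4 (l = -1*(-4) = 4)
n(J) = -68 + J
26968/n((u + l)²) = 26968/(-68 + (4 + 4)²) = 26968/(-68 + 8²) = 26968/(-68 + 64) = 26968/(-4) = 26968*(-¼) = -6742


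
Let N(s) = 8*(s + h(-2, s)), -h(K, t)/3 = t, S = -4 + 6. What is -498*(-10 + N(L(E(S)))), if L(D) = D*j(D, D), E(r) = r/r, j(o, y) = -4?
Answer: -26892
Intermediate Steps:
S = 2
E(r) = 1
L(D) = -4*D (L(D) = D*(-4) = -4*D)
h(K, t) = -3*t
N(s) = -16*s (N(s) = 8*(s - 3*s) = 8*(-2*s) = -16*s)
-498*(-10 + N(L(E(S)))) = -498*(-10 - (-64)) = -498*(-10 - 16*(-4)) = -498*(-10 + 64) = -498*54 = -26892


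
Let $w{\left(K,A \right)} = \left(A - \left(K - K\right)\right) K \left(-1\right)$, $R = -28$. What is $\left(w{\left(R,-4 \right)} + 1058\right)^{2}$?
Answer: $894916$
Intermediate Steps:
$w{\left(K,A \right)} = - A K$ ($w{\left(K,A \right)} = \left(A - 0\right) K \left(-1\right) = \left(A + 0\right) K \left(-1\right) = A K \left(-1\right) = - A K$)
$\left(w{\left(R,-4 \right)} + 1058\right)^{2} = \left(\left(-1\right) \left(-4\right) \left(-28\right) + 1058\right)^{2} = \left(-112 + 1058\right)^{2} = 946^{2} = 894916$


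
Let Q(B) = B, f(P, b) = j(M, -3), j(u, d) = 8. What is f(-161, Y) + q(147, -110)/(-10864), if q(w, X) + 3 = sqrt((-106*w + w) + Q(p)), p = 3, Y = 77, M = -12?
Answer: 86915/10864 - I*sqrt(3858)/5432 ≈ 8.0003 - 0.011435*I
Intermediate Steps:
f(P, b) = 8
q(w, X) = -3 + sqrt(3 - 105*w) (q(w, X) = -3 + sqrt((-106*w + w) + 3) = -3 + sqrt(-105*w + 3) = -3 + sqrt(3 - 105*w))
f(-161, Y) + q(147, -110)/(-10864) = 8 + (-3 + sqrt(3 - 105*147))/(-10864) = 8 + (-3 + sqrt(3 - 15435))*(-1/10864) = 8 + (-3 + sqrt(-15432))*(-1/10864) = 8 + (-3 + 2*I*sqrt(3858))*(-1/10864) = 8 + (3/10864 - I*sqrt(3858)/5432) = 86915/10864 - I*sqrt(3858)/5432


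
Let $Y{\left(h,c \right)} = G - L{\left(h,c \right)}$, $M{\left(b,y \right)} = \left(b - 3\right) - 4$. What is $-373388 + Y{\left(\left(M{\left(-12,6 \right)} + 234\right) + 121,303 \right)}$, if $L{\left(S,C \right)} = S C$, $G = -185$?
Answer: $-475381$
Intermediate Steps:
$L{\left(S,C \right)} = C S$
$M{\left(b,y \right)} = -7 + b$ ($M{\left(b,y \right)} = \left(-3 + b\right) - 4 = -7 + b$)
$Y{\left(h,c \right)} = -185 - c h$
$-373388 + Y{\left(\left(M{\left(-12,6 \right)} + 234\right) + 121,303 \right)} = -373388 - \left(185 + 303 \left(\left(\left(-7 - 12\right) + 234\right) + 121\right)\right) = -373388 - \left(185 + 303 \left(\left(-19 + 234\right) + 121\right)\right) = -373388 - \left(185 + 303 \left(215 + 121\right)\right) = -373388 - \left(185 + 303 \cdot 336\right) = -373388 - 101993 = -475381$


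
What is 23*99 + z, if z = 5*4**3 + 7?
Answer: 2604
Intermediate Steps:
z = 327 (z = 5*64 + 7 = 320 + 7 = 327)
23*99 + z = 23*99 + 327 = 2277 + 327 = 2604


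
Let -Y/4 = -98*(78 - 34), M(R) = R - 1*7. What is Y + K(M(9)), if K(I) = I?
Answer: 17250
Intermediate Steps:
M(R) = -7 + R (M(R) = R - 7 = -7 + R)
Y = 17248 (Y = -(-392)*(78 - 34) = -(-392)*44 = -4*(-4312) = 17248)
Y + K(M(9)) = 17248 + (-7 + 9) = 17248 + 2 = 17250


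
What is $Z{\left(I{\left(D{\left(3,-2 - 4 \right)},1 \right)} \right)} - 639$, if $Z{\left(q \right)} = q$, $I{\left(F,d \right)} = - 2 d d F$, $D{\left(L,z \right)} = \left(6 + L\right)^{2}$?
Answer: $-801$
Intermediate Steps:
$I{\left(F,d \right)} = - 2 F d^{2}$ ($I{\left(F,d \right)} = - 2 d F d = - 2 F d^{2}$)
$Z{\left(I{\left(D{\left(3,-2 - 4 \right)},1 \right)} \right)} - 639 = - 2 \left(6 + 3\right)^{2} \cdot 1^{2} - 639 = \left(-2\right) 9^{2} \cdot 1 - 639 = \left(-2\right) 81 \cdot 1 - 639 = -162 - 639 = -801$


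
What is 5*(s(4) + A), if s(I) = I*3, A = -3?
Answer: 45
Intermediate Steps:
s(I) = 3*I
5*(s(4) + A) = 5*(3*4 - 3) = 5*(12 - 3) = 5*9 = 45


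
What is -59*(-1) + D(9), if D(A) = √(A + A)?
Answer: 59 + 3*√2 ≈ 63.243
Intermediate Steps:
D(A) = √2*√A (D(A) = √(2*A) = √2*√A)
-59*(-1) + D(9) = -59*(-1) + √2*√9 = 59 + √2*3 = 59 + 3*√2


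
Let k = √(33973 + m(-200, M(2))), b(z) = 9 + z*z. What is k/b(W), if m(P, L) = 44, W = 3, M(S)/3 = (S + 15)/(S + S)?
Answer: √34017/18 ≈ 10.247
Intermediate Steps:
M(S) = 3*(15 + S)/(2*S) (M(S) = 3*((S + 15)/(S + S)) = 3*((15 + S)/((2*S))) = 3*((15 + S)*(1/(2*S))) = 3*((15 + S)/(2*S)) = 3*(15 + S)/(2*S))
b(z) = 9 + z²
k = √34017 (k = √(33973 + 44) = √34017 ≈ 184.44)
k/b(W) = √34017/(9 + 3²) = √34017/(9 + 9) = √34017/18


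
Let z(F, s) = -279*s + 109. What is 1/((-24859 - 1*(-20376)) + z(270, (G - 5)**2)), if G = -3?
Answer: -1/22230 ≈ -4.4984e-5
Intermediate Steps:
z(F, s) = 109 - 279*s
1/((-24859 - 1*(-20376)) + z(270, (G - 5)**2)) = 1/((-24859 - 1*(-20376)) + (109 - 279*(-3 - 5)**2)) = 1/((-24859 + 20376) + (109 - 279*(-8)**2)) = 1/(-4483 + (109 - 279*64)) = 1/(-4483 + (109 - 17856)) = 1/(-4483 - 17747) = 1/(-22230) = -1/22230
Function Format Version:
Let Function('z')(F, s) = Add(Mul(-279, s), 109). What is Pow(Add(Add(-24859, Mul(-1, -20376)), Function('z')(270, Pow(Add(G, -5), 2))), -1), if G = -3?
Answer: Rational(-1, 22230) ≈ -4.4984e-5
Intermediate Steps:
Function('z')(F, s) = Add(109, Mul(-279, s))
Pow(Add(Add(-24859, Mul(-1, -20376)), Function('z')(270, Pow(Add(G, -5), 2))), -1) = Pow(Add(Add(-24859, Mul(-1, -20376)), Add(109, Mul(-279, Pow(Add(-3, -5), 2)))), -1) = Pow(Add(Add(-24859, 20376), Add(109, Mul(-279, Pow(-8, 2)))), -1) = Pow(Add(-4483, Add(109, Mul(-279, 64))), -1) = Pow(Add(-4483, Add(109, -17856)), -1) = Pow(Add(-4483, -17747), -1) = Pow(-22230, -1) = Rational(-1, 22230)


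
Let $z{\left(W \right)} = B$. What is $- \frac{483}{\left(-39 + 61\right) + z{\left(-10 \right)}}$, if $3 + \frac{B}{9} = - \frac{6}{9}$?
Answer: $\frac{483}{11} \approx 43.909$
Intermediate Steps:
$B = -33$ ($B = -27 + 9 \left(- \frac{6}{9}\right) = -27 + 9 \left(\left(-6\right) \frac{1}{9}\right) = -27 + 9 \left(- \frac{2}{3}\right) = -27 - 6 = -33$)
$z{\left(W \right)} = -33$
$- \frac{483}{\left(-39 + 61\right) + z{\left(-10 \right)}} = - \frac{483}{\left(-39 + 61\right) - 33} = - \frac{483}{22 - 33} = - \frac{483}{-11} = \left(-483\right) \left(- \frac{1}{11}\right) = \frac{483}{11}$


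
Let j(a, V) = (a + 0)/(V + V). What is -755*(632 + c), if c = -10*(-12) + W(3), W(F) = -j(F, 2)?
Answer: -2268775/4 ≈ -5.6719e+5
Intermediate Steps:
j(a, V) = a/(2*V) (j(a, V) = a/((2*V)) = a*(1/(2*V)) = a/(2*V))
W(F) = -F/4 (W(F) = -F/(2*2) = -F/4)
c = 477/4 (c = -10*(-12) - ¼*3 = 120 - ¾ = 477/4 ≈ 119.25)
-755*(632 + c) = -755*(632 + 477/4) = -755*3005/4 = -2268775/4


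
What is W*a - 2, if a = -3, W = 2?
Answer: -8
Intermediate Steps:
W*a - 2 = 2*(-3) - 2 = -6 - 2 = -8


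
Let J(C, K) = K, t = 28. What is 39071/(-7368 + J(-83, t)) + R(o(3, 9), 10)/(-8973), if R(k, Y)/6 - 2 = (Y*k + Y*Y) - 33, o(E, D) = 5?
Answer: -118608281/21953940 ≈ -5.4026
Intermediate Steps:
R(k, Y) = -186 + 6*Y**2 + 6*Y*k (R(k, Y) = 12 + 6*((Y*k + Y*Y) - 33) = 12 + 6*((Y*k + Y**2) - 33) = 12 + 6*((Y**2 + Y*k) - 33) = 12 + 6*(-33 + Y**2 + Y*k) = 12 + (-198 + 6*Y**2 + 6*Y*k) = -186 + 6*Y**2 + 6*Y*k)
39071/(-7368 + J(-83, t)) + R(o(3, 9), 10)/(-8973) = 39071/(-7368 + 28) + (-186 + 6*10**2 + 6*10*5)/(-8973) = 39071/(-7340) + (-186 + 6*100 + 300)*(-1/8973) = 39071*(-1/7340) + (-186 + 600 + 300)*(-1/8973) = -39071/7340 + 714*(-1/8973) = -39071/7340 - 238/2991 = -118608281/21953940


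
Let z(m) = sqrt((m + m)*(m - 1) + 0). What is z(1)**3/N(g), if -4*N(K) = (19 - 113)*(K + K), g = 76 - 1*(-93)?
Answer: 0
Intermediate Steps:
g = 169 (g = 76 + 93 = 169)
N(K) = 47*K (N(K) = -(19 - 113)*(K + K)/4 = -(-47)*2*K/2 = -(-47)*K = 47*K)
z(m) = sqrt(2)*sqrt(m*(-1 + m)) (z(m) = sqrt((2*m)*(-1 + m) + 0) = sqrt(2*m*(-1 + m) + 0) = sqrt(2*m*(-1 + m)) = sqrt(2)*sqrt(m*(-1 + m)))
z(1)**3/N(g) = (sqrt(2)*sqrt(1*(-1 + 1)))**3/((47*169)) = (sqrt(2)*sqrt(1*0))**3/7943 = (sqrt(2)*sqrt(0))**3*(1/7943) = (sqrt(2)*0)**3*(1/7943) = 0**3*(1/7943) = 0*(1/7943) = 0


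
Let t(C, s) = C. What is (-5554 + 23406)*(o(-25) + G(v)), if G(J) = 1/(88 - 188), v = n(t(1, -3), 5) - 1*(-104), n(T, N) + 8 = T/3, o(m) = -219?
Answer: -97744163/25 ≈ -3.9098e+6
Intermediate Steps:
n(T, N) = -8 + T/3
v = 289/3 (v = (-8 + (1/3)*1) - 1*(-104) = (-8 + 1/3) + 104 = -23/3 + 104 = 289/3 ≈ 96.333)
G(J) = -1/100 (G(J) = 1/(-100) = -1/100)
(-5554 + 23406)*(o(-25) + G(v)) = (-5554 + 23406)*(-219 - 1/100) = 17852*(-21901/100) = -97744163/25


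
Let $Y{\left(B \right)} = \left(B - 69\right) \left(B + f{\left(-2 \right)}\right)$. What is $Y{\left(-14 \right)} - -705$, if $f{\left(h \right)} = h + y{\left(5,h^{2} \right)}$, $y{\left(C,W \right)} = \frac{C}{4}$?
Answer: $\frac{7717}{4} \approx 1929.3$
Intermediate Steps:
$y{\left(C,W \right)} = \frac{C}{4}$ ($y{\left(C,W \right)} = C \frac{1}{4} = \frac{C}{4}$)
$f{\left(h \right)} = \frac{5}{4} + h$ ($f{\left(h \right)} = h + \frac{1}{4} \cdot 5 = h + \frac{5}{4} = \frac{5}{4} + h$)
$Y{\left(B \right)} = \left(-69 + B\right) \left(- \frac{3}{4} + B\right)$ ($Y{\left(B \right)} = \left(B - 69\right) \left(B + \left(\frac{5}{4} - 2\right)\right) = \left(-69 + B\right) \left(B - \frac{3}{4}\right) = \left(-69 + B\right) \left(- \frac{3}{4} + B\right)$)
$Y{\left(-14 \right)} - -705 = \left(\frac{207}{4} + \left(-14\right)^{2} - - \frac{1953}{2}\right) - -705 = \left(\frac{207}{4} + 196 + \frac{1953}{2}\right) + 705 = \frac{4897}{4} + 705 = \frac{7717}{4}$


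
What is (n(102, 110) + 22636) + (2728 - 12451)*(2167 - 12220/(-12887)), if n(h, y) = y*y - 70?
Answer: -38742546655/1841 ≈ -2.1044e+7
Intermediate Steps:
n(h, y) = -70 + y² (n(h, y) = y² - 70 = -70 + y²)
(n(102, 110) + 22636) + (2728 - 12451)*(2167 - 12220/(-12887)) = ((-70 + 110²) + 22636) + (2728 - 12451)*(2167 - 12220/(-12887)) = ((-70 + 12100) + 22636) - 9723*(2167 - 12220*(-1/12887)) = (12030 + 22636) - 9723*(2167 + 12220/12887) = 34666 - 9723*27938349/12887 = 34666 - 38806366761/1841 = -38742546655/1841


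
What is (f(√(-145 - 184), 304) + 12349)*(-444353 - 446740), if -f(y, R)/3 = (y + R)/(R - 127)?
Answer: -648971447691/59 + 891093*I*√329/59 ≈ -1.1e+10 + 2.7395e+5*I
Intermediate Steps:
f(y, R) = -3*(R + y)/(-127 + R) (f(y, R) = -3*(y + R)/(R - 127) = -3*(R + y)/(-127 + R))
(f(√(-145 - 184), 304) + 12349)*(-444353 - 446740) = (3*(-1*304 - √(-145 - 184))/(-127 + 304) + 12349)*(-444353 - 446740) = (3*(-304 - √(-329))/177 + 12349)*(-891093) = (3*(1/177)*(-304 - I*√329) + 12349)*(-891093) = ((-304/59 - I*√329/59) + 12349)*(-891093) = (728287/59 - I*√329/59)*(-891093) = -648971447691/59 + 891093*I*√329/59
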